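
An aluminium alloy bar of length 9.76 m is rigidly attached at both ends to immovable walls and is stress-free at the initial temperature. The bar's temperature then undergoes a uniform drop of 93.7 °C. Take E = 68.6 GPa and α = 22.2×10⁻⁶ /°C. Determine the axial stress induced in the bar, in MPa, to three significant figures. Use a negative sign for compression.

143 MPa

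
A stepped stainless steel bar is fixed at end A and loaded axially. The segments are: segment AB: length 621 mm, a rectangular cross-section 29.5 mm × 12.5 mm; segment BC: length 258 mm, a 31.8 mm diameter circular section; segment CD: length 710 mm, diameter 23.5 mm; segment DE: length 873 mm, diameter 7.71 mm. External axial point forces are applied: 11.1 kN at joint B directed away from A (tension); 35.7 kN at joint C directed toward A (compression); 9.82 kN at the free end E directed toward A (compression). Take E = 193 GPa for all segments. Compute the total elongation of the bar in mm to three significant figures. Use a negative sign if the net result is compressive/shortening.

Internal axial forces (sectioning from the free end, tension +): N_DE = -9.82 kN, N_CD = -9.82 kN, N_BC = -45.52 kN, N_AB = -34.42 kN.
A_AB = 368.8 mm².
A_BC = 794.2 mm².
A_CD = 433.7 mm².
A_DE = 46.69 mm².
δ_AB = -34420·621/(368.8·193000) = -0.3003 mm
δ_BC = -45520·258/(794.2·193000) = -0.07662 mm
δ_CD = -9820·710/(433.7·193000) = -0.08329 mm
δ_DE = -9820·873/(46.69·193000) = -0.9514 mm
δ = Σδ_i = -1.412 mm.

-1.41 mm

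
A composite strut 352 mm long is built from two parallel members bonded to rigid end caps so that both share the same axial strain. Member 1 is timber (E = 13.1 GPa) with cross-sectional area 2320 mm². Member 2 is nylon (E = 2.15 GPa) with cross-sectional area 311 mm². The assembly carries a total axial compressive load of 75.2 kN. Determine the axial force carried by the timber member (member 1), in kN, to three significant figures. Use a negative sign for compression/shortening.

-73.6 kN

Equal strain + equilibrium ⇒ each member carries load in proportion to AE: A₁E₁ = 30390000 N, A₂E₂ = 668600 N, ΣAE = 31060000 N.
F₁ = P·A₁E₁/ΣAE = -75200·30390000/31060000 = -73580 N.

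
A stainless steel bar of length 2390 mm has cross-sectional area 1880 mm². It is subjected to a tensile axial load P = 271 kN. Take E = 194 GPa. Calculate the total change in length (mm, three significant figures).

1.78 mm

δ_mech = NL/(AE) = 271000·2390/(1880·194000) = 1.776 mm.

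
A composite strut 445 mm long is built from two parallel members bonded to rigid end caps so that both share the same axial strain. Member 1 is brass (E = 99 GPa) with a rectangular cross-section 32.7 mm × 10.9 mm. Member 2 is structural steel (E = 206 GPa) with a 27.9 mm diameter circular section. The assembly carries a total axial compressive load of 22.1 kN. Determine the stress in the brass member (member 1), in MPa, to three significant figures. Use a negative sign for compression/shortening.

A_1 = 356.4 mm².
A_2 = 611.4 mm².
Equal strain + equilibrium ⇒ each member carries load in proportion to AE: A₁E₁ = 35290000 N, A₂E₂ = 125900000 N, ΣAE = 161200000 N.
σ₁ = P·E₁/ΣAE = -22100·99000/161200000 = -13.57 MPa.

-13.6 MPa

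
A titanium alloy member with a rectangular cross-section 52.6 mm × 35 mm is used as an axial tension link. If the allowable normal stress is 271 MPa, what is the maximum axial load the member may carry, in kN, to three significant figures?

499 kN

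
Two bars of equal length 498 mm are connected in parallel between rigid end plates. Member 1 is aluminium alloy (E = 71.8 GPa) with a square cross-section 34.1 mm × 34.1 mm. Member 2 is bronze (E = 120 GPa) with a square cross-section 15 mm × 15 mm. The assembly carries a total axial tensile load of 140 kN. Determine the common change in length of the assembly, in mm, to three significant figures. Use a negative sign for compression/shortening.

A_1 = 1163 mm².
A_2 = 225 mm².
Equal strain + equilibrium ⇒ each member carries load in proportion to AE: A₁E₁ = 83490000 N, A₂E₂ = 27000000 N, ΣAE = 110500000 N.
δ = PL/ΣAE = 140000·498/110500000 = 0.631 mm.

0.631 mm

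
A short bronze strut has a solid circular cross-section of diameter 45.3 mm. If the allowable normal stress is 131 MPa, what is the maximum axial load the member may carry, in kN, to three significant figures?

A = 1612 mm².
P_max = σ_allow · A = 131 · 1612 = 211100 N = 211.1 kN.

211 kN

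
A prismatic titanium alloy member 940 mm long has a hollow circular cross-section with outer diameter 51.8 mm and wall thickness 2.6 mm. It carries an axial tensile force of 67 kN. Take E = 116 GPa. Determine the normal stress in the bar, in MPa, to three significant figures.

167 MPa

A = 401.9 mm².
σ = N/A = 67000/401.9 = 166.7 MPa.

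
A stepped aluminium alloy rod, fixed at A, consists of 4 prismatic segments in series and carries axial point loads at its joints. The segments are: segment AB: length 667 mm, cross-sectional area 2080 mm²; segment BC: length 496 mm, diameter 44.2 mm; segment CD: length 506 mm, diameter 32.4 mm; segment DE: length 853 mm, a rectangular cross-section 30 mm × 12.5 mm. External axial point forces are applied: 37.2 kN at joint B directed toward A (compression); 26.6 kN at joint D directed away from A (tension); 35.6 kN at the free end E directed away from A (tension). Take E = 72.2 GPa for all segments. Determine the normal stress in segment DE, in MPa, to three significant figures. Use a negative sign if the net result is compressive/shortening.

94.9 MPa

Internal axial forces (sectioning from the free end, tension +): N_DE = 35.6 kN, N_CD = 62.2 kN, N_BC = 62.2 kN, N_AB = 25 kN.
A_DE = 375 mm².
σ_DE = N_DE/A_DE = 35600/375 = 94.93 MPa.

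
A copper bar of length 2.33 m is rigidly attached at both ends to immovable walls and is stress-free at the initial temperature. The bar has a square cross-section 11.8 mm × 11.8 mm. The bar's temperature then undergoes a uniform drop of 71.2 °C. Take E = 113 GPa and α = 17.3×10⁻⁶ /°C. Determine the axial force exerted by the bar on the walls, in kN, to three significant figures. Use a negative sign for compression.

Free thermal expansion αLΔT = 17.3e-6 · 2330 · -71.2 = -2.87 mm.
The walls impose strain ε = −(-2.87)/2330 = 1.2318e-03; σ = Eε = 113000 · 1.2318e-03 = 139.2 MPa.
Wall reaction R = σ·A = 139.2·139.2 = 19380 N = 19.38 kN.

19.4 kN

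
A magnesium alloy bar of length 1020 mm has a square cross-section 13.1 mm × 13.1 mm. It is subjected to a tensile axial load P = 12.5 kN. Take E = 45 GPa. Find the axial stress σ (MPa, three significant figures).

A = 171.6 mm².
σ = N/A = 12500/171.6 = 72.84 MPa.

72.8 MPa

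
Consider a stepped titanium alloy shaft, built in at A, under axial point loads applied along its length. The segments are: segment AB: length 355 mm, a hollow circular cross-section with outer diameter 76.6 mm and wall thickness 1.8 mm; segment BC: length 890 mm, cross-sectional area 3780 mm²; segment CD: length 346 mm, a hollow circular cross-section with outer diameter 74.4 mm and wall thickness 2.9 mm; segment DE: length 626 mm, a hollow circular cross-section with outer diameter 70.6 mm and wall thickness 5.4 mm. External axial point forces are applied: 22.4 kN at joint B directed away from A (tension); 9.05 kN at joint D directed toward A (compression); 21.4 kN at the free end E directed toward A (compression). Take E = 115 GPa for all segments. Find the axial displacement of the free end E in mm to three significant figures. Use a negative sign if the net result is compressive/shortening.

-0.367 mm

Internal axial forces (sectioning from the free end, tension +): N_DE = -21.4 kN, N_CD = -30.45 kN, N_BC = -30.45 kN, N_AB = -8.05 kN.
A_AB = 423 mm².
A_CD = 651.4 mm².
A_DE = 1106 mm².
δ_AB = -8050·355/(423·115000) = -0.05875 mm
δ_BC = -30450·890/(3780·115000) = -0.06234 mm
δ_CD = -30450·346/(651.4·115000) = -0.1406 mm
δ_DE = -21400·626/(1106·115000) = -0.1053 mm
δ = Σδ_i = -0.3671 mm.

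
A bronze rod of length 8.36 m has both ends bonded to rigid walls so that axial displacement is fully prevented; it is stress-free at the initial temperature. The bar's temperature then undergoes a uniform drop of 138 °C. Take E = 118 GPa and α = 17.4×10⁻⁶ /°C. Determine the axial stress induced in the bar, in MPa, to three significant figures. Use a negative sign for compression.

283 MPa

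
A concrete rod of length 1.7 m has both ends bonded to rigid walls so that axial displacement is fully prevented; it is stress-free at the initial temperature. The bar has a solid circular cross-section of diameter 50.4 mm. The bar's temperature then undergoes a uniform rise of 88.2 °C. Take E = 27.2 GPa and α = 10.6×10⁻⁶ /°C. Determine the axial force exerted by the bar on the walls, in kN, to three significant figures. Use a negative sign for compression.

-50.7 kN

Free thermal expansion αLΔT = 10.6e-6 · 1700 · 88.2 = 1.589 mm.
The walls impose strain ε = −(1.589)/1700 = -9.3492e-04; σ = Eε = 27200 · -9.3492e-04 = -25.43 MPa.
Wall reaction R = σ·A = -25.43·1995 = -50730 N = -50.73 kN.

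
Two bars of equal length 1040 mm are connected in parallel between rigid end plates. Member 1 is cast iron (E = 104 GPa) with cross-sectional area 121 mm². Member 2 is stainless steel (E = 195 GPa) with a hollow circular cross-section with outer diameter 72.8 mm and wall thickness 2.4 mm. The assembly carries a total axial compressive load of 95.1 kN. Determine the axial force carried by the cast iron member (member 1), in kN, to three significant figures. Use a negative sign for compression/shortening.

A_2 = 530.8 mm².
Equal strain + equilibrium ⇒ each member carries load in proportion to AE: A₁E₁ = 12580000 N, A₂E₂ = 103500000 N, ΣAE = 116100000 N.
F₁ = P·A₁E₁/ΣAE = -95100·12580000/116100000 = -10310 N.

-10.3 kN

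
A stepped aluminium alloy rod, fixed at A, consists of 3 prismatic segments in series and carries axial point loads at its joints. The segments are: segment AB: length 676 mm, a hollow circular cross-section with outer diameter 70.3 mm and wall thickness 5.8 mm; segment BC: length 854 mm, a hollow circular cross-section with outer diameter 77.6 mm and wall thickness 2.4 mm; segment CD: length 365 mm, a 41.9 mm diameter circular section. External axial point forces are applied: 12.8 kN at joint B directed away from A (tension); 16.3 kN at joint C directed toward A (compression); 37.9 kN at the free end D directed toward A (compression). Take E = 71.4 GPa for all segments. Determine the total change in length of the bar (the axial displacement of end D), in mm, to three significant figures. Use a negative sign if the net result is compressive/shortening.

Internal axial forces (sectioning from the free end, tension +): N_CD = -37.9 kN, N_BC = -54.2 kN, N_AB = -41.4 kN.
A_AB = 1175 mm².
A_BC = 567 mm².
A_CD = 1379 mm².
δ_AB = -41400·676/(1175·71400) = -0.3335 mm
δ_BC = -54200·854/(567·71400) = -1.143 mm
δ_CD = -37900·365/(1379·71400) = -0.1405 mm
δ = Σδ_i = -1.617 mm.

-1.62 mm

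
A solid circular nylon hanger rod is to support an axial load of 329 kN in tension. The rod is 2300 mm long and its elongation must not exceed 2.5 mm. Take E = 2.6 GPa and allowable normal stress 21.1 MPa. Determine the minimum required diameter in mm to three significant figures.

385 mm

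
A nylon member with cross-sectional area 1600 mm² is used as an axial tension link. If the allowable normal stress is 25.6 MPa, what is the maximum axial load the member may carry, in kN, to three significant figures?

41.0 kN

P_max = σ_allow · A = 25.6 · 1600 = 40960 N = 40.96 kN.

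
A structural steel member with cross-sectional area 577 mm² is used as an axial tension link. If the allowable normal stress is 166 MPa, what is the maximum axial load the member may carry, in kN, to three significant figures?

P_max = σ_allow · A = 166 · 577 = 95780 N = 95.78 kN.

95.8 kN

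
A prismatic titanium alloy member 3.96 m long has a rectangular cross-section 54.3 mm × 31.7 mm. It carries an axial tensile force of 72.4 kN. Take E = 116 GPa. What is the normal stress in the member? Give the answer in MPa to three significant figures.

42.1 MPa

A = 1721 mm².
σ = N/A = 72400/1721 = 42.06 MPa.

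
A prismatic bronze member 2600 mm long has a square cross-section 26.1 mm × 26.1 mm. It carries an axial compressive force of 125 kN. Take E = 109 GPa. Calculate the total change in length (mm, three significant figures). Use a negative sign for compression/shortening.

A = 681.2 mm².
δ_mech = NL/(AE) = -125000·2600/(681.2·109000) = -4.377 mm.

-4.38 mm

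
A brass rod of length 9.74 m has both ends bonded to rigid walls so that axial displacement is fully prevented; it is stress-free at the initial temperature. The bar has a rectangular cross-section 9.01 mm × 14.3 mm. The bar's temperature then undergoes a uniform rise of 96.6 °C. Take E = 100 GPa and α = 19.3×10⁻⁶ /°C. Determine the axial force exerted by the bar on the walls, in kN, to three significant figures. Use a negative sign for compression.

-24.0 kN

Free thermal expansion αLΔT = 19.3e-6 · 9740 · 96.6 = 18.16 mm.
The walls impose strain ε = −(18.16)/9740 = -1.8644e-03; σ = Eε = 100000 · -1.8644e-03 = -186.4 MPa.
Wall reaction R = σ·A = -186.4·128.8 = -24020 N = -24.02 kN.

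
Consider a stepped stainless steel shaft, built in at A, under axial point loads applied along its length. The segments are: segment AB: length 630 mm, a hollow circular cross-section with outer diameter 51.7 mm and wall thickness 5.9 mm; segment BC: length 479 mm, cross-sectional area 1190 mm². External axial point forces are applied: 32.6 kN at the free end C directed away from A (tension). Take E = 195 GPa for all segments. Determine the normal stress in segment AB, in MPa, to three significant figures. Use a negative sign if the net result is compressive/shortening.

38.4 MPa

Internal axial forces (sectioning from the free end, tension +): N_BC = 32.6 kN, N_AB = 32.6 kN.
A_AB = 848.9 mm².
σ_AB = N_AB/A_AB = 32600/848.9 = 38.4 MPa.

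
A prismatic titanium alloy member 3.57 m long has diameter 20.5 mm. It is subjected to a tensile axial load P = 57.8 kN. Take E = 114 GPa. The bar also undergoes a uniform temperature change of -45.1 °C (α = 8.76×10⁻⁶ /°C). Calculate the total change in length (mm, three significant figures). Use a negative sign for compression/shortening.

4.07 mm

A = 330.1 mm².
δ_mech = NL/(AE) = 57800·3570/(330.1·114000) = 5.484 mm.
δ_thermal = αLΔT = 8.76e-6·3570·-45.1 = -1.41 mm.
δ = δ_mech + δ_thermal = 4.074 mm.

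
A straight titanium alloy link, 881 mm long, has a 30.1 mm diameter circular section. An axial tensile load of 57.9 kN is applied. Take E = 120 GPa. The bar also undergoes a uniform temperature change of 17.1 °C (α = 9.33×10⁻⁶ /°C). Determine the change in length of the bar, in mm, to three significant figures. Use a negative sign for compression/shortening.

0.738 mm

A = 711.6 mm².
δ_mech = NL/(AE) = 57900·881/(711.6·120000) = 0.5974 mm.
δ_thermal = αLΔT = 9.33e-6·881·17.1 = 0.1406 mm.
δ = δ_mech + δ_thermal = 0.7379 mm.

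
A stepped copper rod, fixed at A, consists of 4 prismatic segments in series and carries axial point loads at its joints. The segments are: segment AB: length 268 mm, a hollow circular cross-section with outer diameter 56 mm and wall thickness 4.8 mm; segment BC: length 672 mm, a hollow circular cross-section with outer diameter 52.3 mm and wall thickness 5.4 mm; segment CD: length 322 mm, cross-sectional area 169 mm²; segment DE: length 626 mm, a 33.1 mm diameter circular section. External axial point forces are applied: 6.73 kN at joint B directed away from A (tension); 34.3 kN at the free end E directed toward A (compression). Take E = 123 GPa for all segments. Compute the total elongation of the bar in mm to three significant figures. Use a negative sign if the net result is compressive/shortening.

Internal axial forces (sectioning from the free end, tension +): N_DE = -34.3 kN, N_CD = -34.3 kN, N_BC = -34.3 kN, N_AB = -27.57 kN.
A_AB = 772.1 mm².
A_BC = 795.6 mm².
A_DE = 860.5 mm².
δ_AB = -27570·268/(772.1·123000) = -0.0778 mm
δ_BC = -34300·672/(795.6·123000) = -0.2355 mm
δ_CD = -34300·322/(169·123000) = -0.5313 mm
δ_DE = -34300·626/(860.5·123000) = -0.2029 mm
δ = Σδ_i = -1.048 mm.

-1.05 mm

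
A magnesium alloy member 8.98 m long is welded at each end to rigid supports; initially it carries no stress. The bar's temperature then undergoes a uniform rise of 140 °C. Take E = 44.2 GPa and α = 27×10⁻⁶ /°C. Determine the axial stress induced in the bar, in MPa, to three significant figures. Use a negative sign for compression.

-167 MPa

Free thermal expansion αLΔT = 27e-6 · 8980 · 140 = 33.94 mm.
The walls impose strain ε = −(33.94)/8980 = -3.7800e-03; σ = Eε = 44200 · -3.7800e-03 = -167.1 MPa.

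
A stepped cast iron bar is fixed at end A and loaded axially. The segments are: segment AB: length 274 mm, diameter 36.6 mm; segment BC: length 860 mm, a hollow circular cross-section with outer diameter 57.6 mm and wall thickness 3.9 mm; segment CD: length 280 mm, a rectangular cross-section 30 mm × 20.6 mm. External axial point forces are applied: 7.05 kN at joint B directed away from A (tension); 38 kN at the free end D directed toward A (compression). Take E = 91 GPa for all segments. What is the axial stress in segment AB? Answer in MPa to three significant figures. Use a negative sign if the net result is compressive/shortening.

-29.4 MPa

Internal axial forces (sectioning from the free end, tension +): N_CD = -38 kN, N_BC = -38 kN, N_AB = -30.95 kN.
A_AB = 1052 mm².
σ_AB = N_AB/A_AB = -30950/1052 = -29.42 MPa.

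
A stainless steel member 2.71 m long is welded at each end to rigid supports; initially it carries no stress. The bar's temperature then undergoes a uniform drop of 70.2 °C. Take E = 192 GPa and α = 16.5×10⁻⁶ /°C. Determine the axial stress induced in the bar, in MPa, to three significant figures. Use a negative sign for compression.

222 MPa

Free thermal expansion αLΔT = 16.5e-6 · 2710 · -70.2 = -3.139 mm.
The walls impose strain ε = −(-3.139)/2710 = 1.1583e-03; σ = Eε = 192000 · 1.1583e-03 = 222.4 MPa.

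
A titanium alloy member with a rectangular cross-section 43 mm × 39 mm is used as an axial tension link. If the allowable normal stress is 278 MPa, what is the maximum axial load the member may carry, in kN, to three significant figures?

466 kN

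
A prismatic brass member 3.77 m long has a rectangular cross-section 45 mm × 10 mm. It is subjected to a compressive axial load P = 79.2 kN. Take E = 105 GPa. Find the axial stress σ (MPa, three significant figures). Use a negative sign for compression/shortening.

-176 MPa

A = 450 mm².
σ = N/A = -79200/450 = -176 MPa.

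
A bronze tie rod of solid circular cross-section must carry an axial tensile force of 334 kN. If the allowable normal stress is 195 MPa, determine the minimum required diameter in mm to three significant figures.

46.7 mm

Required area A ≥ P/σ_allow = 334000/195 = 1713 mm².
For a solid circular section, d ≥ √(4A/π) = 46.7 mm.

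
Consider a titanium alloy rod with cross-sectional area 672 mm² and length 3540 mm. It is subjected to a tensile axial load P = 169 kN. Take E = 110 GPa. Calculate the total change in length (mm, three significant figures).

δ_mech = NL/(AE) = 169000·3540/(672·110000) = 8.093 mm.

8.09 mm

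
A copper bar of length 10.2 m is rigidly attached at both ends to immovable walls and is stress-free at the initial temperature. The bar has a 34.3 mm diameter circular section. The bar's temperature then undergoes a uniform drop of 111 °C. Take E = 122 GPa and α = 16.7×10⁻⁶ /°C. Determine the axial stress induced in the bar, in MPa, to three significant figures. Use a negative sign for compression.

226 MPa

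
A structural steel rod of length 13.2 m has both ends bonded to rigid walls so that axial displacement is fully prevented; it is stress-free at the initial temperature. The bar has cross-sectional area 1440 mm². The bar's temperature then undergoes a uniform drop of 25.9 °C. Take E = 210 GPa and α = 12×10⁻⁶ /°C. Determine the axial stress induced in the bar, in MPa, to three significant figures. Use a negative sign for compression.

Free thermal expansion αLΔT = 12e-6 · 13200 · -25.9 = -4.103 mm.
The walls impose strain ε = −(-4.103)/13200 = 3.1080e-04; σ = Eε = 210000 · 3.1080e-04 = 65.27 MPa.

65.3 MPa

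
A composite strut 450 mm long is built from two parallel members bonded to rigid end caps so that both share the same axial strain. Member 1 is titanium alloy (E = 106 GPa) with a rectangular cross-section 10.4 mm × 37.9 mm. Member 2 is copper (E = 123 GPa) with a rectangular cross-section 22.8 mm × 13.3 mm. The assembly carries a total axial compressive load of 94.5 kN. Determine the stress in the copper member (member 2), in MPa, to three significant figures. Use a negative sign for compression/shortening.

A_1 = 394.2 mm².
A_2 = 303.2 mm².
Equal strain + equilibrium ⇒ each member carries load in proportion to AE: A₁E₁ = 41780000 N, A₂E₂ = 37300000 N, ΣAE = 79080000 N.
σ₂ = P·E₂/ΣAE = -94500·123000/79080000 = -147 MPa.

-147 MPa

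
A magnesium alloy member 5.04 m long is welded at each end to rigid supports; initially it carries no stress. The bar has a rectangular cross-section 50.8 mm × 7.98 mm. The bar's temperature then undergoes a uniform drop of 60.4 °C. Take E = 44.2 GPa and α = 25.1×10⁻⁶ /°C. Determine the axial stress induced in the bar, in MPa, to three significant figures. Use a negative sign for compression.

67.0 MPa

Free thermal expansion αLΔT = 25.1e-6 · 5040 · -60.4 = -7.641 mm.
The walls impose strain ε = −(-7.641)/5040 = 1.5160e-03; σ = Eε = 44200 · 1.5160e-03 = 67.01 MPa.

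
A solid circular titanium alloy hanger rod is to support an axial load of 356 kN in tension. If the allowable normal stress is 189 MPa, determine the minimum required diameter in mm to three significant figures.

Required area A ≥ P/σ_allow = 356000/189 = 1884 mm².
For a solid circular section, d ≥ √(4A/π) = 48.97 mm.

49.0 mm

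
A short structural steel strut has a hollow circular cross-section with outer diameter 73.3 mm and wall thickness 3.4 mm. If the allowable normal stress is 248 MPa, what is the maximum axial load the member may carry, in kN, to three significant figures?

185 kN

A = 746.6 mm².
P_max = σ_allow · A = 248 · 746.6 = 185200 N = 185.2 kN.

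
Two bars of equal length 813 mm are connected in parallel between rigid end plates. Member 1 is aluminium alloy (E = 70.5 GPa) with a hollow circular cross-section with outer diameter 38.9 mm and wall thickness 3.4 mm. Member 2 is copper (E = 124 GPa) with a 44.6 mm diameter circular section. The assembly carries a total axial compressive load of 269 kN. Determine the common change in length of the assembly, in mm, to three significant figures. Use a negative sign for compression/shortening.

A_1 = 379.2 mm².
A_2 = 1562 mm².
Equal strain + equilibrium ⇒ each member carries load in proportion to AE: A₁E₁ = 26730000 N, A₂E₂ = 193700000 N, ΣAE = 220500000 N.
δ = PL/ΣAE = -269000·813/220500000 = -0.992 mm.

-0.992 mm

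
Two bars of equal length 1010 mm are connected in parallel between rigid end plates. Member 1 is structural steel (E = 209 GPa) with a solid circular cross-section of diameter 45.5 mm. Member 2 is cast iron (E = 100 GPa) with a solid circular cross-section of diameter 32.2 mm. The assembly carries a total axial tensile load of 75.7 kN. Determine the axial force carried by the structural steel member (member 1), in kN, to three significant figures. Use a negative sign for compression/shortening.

A_1 = 1626 mm².
A_2 = 814.3 mm².
Equal strain + equilibrium ⇒ each member carries load in proportion to AE: A₁E₁ = 339800000 N, A₂E₂ = 81430000 N, ΣAE = 421300000 N.
F₁ = P·A₁E₁/ΣAE = 75700·339800000/421300000 = 61070 N.

61.1 kN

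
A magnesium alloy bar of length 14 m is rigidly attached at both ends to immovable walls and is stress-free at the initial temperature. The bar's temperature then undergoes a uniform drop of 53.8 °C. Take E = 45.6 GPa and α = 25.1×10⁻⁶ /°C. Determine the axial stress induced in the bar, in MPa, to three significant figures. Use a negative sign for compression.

61.6 MPa

Free thermal expansion αLΔT = 25.1e-6 · 14000 · -53.8 = -18.91 mm.
The walls impose strain ε = −(-18.91)/14000 = 1.3504e-03; σ = Eε = 45600 · 1.3504e-03 = 61.58 MPa.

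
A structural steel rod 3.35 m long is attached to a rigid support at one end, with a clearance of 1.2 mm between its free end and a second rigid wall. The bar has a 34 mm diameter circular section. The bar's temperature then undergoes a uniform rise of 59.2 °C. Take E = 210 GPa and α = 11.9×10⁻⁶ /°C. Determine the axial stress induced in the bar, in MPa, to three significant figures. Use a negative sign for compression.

-72.7 MPa

Free thermal expansion αLΔT = 11.9e-6 · 3350 · 59.2 = 2.36 mm.
The walls engage after the gap closes; constrained expansion = 2.36 − 1.2 = 1.16 mm.
The walls impose strain ε = −(1.16)/3350 = -3.4627e-04; σ = Eε = 210000 · -3.4627e-04 = -72.72 MPa.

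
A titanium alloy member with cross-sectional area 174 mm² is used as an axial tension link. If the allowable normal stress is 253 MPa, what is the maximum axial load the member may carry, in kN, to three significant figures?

44.0 kN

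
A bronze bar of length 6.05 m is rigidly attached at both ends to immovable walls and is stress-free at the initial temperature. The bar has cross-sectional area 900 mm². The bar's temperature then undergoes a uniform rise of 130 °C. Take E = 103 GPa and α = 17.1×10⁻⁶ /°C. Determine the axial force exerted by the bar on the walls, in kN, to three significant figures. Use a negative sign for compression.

Free thermal expansion αLΔT = 17.1e-6 · 6050 · 130 = 13.45 mm.
The walls impose strain ε = −(13.45)/6050 = -2.2230e-03; σ = Eε = 103000 · -2.2230e-03 = -229 MPa.
Wall reaction R = σ·A = -229·900 = -206100 N = -206.1 kN.

-206 kN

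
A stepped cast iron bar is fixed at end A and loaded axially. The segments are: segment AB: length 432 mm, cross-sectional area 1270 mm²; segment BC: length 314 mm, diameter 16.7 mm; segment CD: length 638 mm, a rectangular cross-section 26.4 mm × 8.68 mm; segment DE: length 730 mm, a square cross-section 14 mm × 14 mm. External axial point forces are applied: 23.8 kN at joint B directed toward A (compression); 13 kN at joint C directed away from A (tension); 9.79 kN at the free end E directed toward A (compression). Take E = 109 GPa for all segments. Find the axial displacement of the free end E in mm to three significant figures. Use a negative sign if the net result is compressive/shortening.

Internal axial forces (sectioning from the free end, tension +): N_DE = -9.79 kN, N_CD = -9.79 kN, N_BC = 3.21 kN, N_AB = -20.59 kN.
A_BC = 219 mm².
A_CD = 229.2 mm².
A_DE = 196 mm².
δ_AB = -20590·432/(1270·109000) = -0.06426 mm
δ_BC = 3210·314/(219·109000) = 0.04222 mm
δ_CD = -9790·638/(229.2·109000) = -0.2501 mm
δ_DE = -9790·730/(196·109000) = -0.3345 mm
δ = Σδ_i = -0.6066 mm.

-0.607 mm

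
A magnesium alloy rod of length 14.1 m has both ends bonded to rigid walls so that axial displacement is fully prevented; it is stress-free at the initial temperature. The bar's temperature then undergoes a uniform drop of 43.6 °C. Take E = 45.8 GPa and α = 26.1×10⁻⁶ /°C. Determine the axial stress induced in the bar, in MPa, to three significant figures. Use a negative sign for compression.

52.1 MPa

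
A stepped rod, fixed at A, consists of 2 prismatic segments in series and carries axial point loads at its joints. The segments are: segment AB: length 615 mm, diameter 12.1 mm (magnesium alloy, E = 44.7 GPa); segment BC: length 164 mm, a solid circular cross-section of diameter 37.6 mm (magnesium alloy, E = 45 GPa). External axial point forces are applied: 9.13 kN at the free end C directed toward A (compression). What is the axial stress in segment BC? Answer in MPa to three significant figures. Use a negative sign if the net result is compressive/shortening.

Internal axial forces (sectioning from the free end, tension +): N_BC = -9.13 kN, N_AB = -9.13 kN.
A_BC = 1110 mm².
σ_BC = N_BC/A_BC = -9130/1110 = -8.223 MPa.

-8.22 MPa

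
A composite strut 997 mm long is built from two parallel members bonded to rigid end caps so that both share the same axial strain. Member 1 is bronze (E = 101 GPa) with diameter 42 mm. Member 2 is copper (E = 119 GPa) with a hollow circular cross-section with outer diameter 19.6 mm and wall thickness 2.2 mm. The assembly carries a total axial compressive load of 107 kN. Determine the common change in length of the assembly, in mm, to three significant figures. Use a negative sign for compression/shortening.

A_1 = 1385 mm².
A_2 = 120.3 mm².
Equal strain + equilibrium ⇒ each member carries load in proportion to AE: A₁E₁ = 139900000 N, A₂E₂ = 14310000 N, ΣAE = 154200000 N.
δ = PL/ΣAE = -107000·997/154200000 = -0.6916 mm.

-0.692 mm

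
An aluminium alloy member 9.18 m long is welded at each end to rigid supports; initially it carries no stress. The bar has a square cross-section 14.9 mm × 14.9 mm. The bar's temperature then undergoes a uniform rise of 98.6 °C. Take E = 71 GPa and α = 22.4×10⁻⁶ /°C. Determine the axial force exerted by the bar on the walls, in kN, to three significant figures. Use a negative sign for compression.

-34.8 kN

Free thermal expansion αLΔT = 22.4e-6 · 9180 · 98.6 = 20.28 mm.
The walls impose strain ε = −(20.28)/9180 = -2.2086e-03; σ = Eε = 71000 · -2.2086e-03 = -156.8 MPa.
Wall reaction R = σ·A = -156.8·222 = -34810 N = -34.81 kN.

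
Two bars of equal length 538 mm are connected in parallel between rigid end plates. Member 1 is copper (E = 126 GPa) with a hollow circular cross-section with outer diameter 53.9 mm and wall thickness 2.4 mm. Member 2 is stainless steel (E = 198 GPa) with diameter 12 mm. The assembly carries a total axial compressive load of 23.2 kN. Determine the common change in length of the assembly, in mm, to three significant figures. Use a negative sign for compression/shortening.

A_1 = 388.3 mm².
A_2 = 113.1 mm².
Equal strain + equilibrium ⇒ each member carries load in proportion to AE: A₁E₁ = 48930000 N, A₂E₂ = 22390000 N, ΣAE = 71320000 N.
δ = PL/ΣAE = -23200·538/71320000 = -0.175 mm.

-0.175 mm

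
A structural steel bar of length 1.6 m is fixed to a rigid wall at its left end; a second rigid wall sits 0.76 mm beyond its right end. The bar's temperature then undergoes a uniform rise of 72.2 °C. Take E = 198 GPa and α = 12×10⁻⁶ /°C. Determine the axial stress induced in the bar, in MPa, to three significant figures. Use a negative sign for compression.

-77.5 MPa

Free thermal expansion αLΔT = 12e-6 · 1600 · 72.2 = 1.386 mm.
The walls engage after the gap closes; constrained expansion = 1.386 − 0.76 = 0.6262 mm.
The walls impose strain ε = −(0.6262)/1600 = -3.9140e-04; σ = Eε = 198000 · -3.9140e-04 = -77.5 MPa.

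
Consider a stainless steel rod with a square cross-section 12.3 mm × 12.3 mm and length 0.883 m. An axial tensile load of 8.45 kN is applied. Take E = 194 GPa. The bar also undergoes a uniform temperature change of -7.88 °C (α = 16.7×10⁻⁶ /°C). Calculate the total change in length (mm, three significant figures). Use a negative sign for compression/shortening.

A = 151.3 mm².
δ_mech = NL/(AE) = 8450·883/(151.3·194000) = 0.2542 mm.
δ_thermal = αLΔT = 16.7e-6·883·-7.88 = -0.1162 mm.
δ = δ_mech + δ_thermal = 0.138 mm.

0.138 mm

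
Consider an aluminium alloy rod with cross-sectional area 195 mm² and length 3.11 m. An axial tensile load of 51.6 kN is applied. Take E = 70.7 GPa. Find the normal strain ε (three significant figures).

0.00374

σ = N/A = 264.6 MPa; ε = σ/E = 264.6/70700 = 3.743e-03.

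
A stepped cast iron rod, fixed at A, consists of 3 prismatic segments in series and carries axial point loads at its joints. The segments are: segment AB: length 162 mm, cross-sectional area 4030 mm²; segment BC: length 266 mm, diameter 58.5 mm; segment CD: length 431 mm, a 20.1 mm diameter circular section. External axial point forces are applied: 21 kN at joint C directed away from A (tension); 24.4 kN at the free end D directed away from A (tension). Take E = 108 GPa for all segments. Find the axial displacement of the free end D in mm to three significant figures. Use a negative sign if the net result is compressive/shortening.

0.365 mm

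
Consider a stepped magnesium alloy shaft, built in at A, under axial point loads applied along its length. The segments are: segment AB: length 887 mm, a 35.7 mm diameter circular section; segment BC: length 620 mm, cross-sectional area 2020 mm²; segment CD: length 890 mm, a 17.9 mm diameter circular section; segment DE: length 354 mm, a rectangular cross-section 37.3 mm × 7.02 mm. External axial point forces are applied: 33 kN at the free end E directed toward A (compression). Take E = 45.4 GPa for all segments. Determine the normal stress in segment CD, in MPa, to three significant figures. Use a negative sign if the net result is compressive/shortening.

Internal axial forces (sectioning from the free end, tension +): N_DE = -33 kN, N_CD = -33 kN, N_BC = -33 kN, N_AB = -33 kN.
A_CD = 251.6 mm².
σ_CD = N_CD/A_CD = -33000/251.6 = -131.1 MPa.

-131 MPa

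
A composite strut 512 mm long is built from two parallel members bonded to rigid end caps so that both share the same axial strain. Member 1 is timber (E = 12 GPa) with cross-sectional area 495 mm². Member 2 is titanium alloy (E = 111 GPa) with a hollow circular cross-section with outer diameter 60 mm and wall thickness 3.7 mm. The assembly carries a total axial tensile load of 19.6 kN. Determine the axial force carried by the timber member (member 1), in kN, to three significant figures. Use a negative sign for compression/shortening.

A_2 = 654.4 mm².
Equal strain + equilibrium ⇒ each member carries load in proportion to AE: A₁E₁ = 5940000 N, A₂E₂ = 72640000 N, ΣAE = 78580000 N.
F₁ = P·A₁E₁/ΣAE = 19600·5940000/78580000 = 1482 N.

1.48 kN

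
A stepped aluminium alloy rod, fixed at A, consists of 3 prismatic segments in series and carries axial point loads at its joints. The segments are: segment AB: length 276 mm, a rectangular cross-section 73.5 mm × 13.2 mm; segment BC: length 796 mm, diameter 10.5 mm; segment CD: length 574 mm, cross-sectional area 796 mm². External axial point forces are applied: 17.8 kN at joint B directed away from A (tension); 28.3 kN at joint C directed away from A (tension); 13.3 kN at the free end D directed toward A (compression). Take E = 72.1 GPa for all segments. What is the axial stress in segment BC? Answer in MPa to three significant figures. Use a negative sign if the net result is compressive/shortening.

173 MPa

Internal axial forces (sectioning from the free end, tension +): N_CD = -13.3 kN, N_BC = 15 kN, N_AB = 32.8 kN.
A_BC = 86.59 mm².
σ_BC = N_BC/A_BC = 15000/86.59 = 173.2 MPa.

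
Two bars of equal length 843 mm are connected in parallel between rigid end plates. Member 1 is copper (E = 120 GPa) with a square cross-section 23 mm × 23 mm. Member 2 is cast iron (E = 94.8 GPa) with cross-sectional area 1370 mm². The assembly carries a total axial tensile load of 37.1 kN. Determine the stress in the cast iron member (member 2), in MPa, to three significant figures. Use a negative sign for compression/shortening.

A_1 = 529 mm².
Equal strain + equilibrium ⇒ each member carries load in proportion to AE: A₁E₁ = 63480000 N, A₂E₂ = 129900000 N, ΣAE = 193400000 N.
σ₂ = P·E₂/ΣAE = 37100·94800/193400000 = 18.19 MPa.

18.2 MPa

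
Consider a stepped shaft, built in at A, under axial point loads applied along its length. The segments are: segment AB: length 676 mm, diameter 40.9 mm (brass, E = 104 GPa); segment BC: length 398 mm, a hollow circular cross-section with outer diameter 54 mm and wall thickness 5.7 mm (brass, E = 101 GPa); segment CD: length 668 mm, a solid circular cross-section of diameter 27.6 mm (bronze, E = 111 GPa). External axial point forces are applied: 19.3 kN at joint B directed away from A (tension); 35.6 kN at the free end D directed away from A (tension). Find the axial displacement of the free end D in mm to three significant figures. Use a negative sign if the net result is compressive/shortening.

Internal axial forces (sectioning from the free end, tension +): N_CD = 35.6 kN, N_BC = 35.6 kN, N_AB = 54.9 kN.
A_AB = 1314 mm².
A_BC = 864.9 mm².
A_CD = 598.3 mm².
δ_AB = 54900·676/(1314·104000) = 0.2716 mm
δ_BC = 35600·398/(864.9·101000) = 0.1622 mm
δ_CD = 35600·668/(598.3·111000) = 0.3581 mm
δ = Σδ_i = 0.7919 mm.

0.792 mm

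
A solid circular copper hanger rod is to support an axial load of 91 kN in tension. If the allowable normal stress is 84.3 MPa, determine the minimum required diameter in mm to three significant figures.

Required area A ≥ P/σ_allow = 91000/84.3 = 1079 mm².
For a solid circular section, d ≥ √(4A/π) = 37.07 mm.

37.1 mm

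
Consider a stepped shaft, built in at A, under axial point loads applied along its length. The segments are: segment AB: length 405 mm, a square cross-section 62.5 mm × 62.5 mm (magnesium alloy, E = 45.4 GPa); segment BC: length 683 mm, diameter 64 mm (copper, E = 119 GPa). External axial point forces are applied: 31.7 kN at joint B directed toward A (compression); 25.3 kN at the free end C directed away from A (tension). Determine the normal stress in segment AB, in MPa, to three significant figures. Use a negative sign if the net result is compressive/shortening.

Internal axial forces (sectioning from the free end, tension +): N_BC = 25.3 kN, N_AB = -6.4 kN.
A_AB = 3906 mm².
σ_AB = N_AB/A_AB = -6400/3906 = -1.638 MPa.

-1.64 MPa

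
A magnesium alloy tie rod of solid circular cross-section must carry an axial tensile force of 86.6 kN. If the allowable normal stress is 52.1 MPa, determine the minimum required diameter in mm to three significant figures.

Required area A ≥ P/σ_allow = 86600/52.1 = 1662 mm².
For a solid circular section, d ≥ √(4A/π) = 46 mm.

46.0 mm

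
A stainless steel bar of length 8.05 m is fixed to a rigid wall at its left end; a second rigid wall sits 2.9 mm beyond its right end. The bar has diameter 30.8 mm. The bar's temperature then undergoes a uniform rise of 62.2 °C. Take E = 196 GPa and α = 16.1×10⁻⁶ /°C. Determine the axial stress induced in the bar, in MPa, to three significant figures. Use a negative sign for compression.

Free thermal expansion αLΔT = 16.1e-6 · 8050 · 62.2 = 8.061 mm.
The walls engage after the gap closes; constrained expansion = 8.061 − 2.9 = 5.161 mm.
The walls impose strain ε = −(5.161)/8050 = -6.4117e-04; σ = Eε = 196000 · -6.4117e-04 = -125.7 MPa.

-126 MPa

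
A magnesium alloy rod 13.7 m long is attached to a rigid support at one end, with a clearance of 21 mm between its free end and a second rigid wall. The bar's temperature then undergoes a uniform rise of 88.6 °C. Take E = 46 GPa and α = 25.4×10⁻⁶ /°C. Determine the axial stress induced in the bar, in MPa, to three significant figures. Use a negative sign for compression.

Free thermal expansion αLΔT = 25.4e-6 · 13700 · 88.6 = 30.83 mm.
The walls engage after the gap closes; constrained expansion = 30.83 − 21 = 9.831 mm.
The walls impose strain ε = −(9.831)/13700 = -7.1759e-04; σ = Eε = 46000 · -7.1759e-04 = -33.01 MPa.

-33.0 MPa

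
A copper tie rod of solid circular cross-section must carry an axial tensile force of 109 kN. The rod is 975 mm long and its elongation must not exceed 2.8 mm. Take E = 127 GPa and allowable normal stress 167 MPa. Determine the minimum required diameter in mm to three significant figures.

Required area A ≥ P/σ_allow = 109000/167 = 652.7 mm².
For a solid circular section, d ≥ √(4A/π) = 28.83 mm.
Elongation limit: A ≥ PL/(Eδ_allow) = 109000·975/(127000·2.8) = 298.9 mm² ⇒ d ≥ 19.51 mm.
The stress limit governs.

28.8 mm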